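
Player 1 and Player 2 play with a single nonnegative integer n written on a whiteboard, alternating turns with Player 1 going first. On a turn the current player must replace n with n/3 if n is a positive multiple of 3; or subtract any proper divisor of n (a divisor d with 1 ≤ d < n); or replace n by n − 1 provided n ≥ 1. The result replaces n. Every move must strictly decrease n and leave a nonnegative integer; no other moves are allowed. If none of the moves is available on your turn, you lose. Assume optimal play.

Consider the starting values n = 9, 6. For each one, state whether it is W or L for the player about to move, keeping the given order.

9: L, 6: W

Use the standard recursion: the mover loses at a terminal position; elsewhere, the mover wins exactly when some move hands the opponent an L position.
n=0: no move → L
n=1: reaches L-position 0 → W
n=2: only reaches 1(W), which is W → L
n=3: reaches L-position 2 → W
n=4: reaches L-position 2 → W
n=5: only reaches 4(W), which is W → L
n=6: reaches L-position 2 → W
n=7: only reaches 6(W), which is W → L
n=8: reaches L-position 7 → W
n=9: only reaches 3(W), 6(W), 8(W), all W → L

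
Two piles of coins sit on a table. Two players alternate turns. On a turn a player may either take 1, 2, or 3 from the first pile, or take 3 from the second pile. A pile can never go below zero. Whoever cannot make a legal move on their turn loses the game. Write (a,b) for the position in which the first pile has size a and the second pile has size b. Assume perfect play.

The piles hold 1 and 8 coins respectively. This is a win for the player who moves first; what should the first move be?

Positions with no move are L. A position that does have a move is losing for the player to move precisely when every available move leads to a winning position for the opponent. Fill in the labels:
No move ever increases a pile, so every position that can arise here has a ≤ 1 and b ≤ 8; it is enough to label the cells with 0 ≤ a ≤ 1 and 0 ≤ b ≤ 8.
Every move lowers a or b (never raises either), so fill the grid row by row in increasing a, and left to right within a row: each cell's successors are then already labelled.
      b=0  b=1  b=2  b=3  b=4  b=5  b=6  b=7  b=8
a=0:    L    L    L    W    W    W    L    L    L
a=1:    W    W    W    L    L    L    W    W    W
Cells with no legal move (terminal, hence L): (0,0), (0,1), (0,2).
The remaining L cells, each justified by listing all of its moves:
(0,6): the only move is to (0,3)(W), a W ⇒ L
(0,7): the only move is to (0,4)(W), a W ⇒ L
(0,8): the only move is to (0,5)(W), a W ⇒ L
(1,3): moves to (0,3)(W), (1,0)(W); every one is W ⇒ L
(1,4): moves to (0,4)(W), (1,1)(W); every one is W ⇒ L
(1,5): moves to (0,5)(W), (1,2)(W); every one is W ⇒ L
Every other cell has at least one move into one of the L cells above, so it is W.
From (1,8), the L positions reachable in one move are: (0,8), (1,5). Any move reaching one of these is winning.

Move to (0,8).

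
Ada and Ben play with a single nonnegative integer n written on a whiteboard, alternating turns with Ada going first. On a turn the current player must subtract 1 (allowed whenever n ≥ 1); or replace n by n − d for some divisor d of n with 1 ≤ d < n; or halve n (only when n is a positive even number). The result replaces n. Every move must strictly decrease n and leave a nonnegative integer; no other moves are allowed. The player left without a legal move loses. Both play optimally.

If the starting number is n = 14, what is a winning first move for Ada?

Move to 7.

Compute win/loss labels from the base case upward. A position with no move is L. Any other position is W if it can reach an L in one move, else L.
n=0: no move → L
n=1: can move to 0, which is L ⇒ W
n=2: the only move is to 1(W), a W ⇒ L
n=3: can move to 2, which is L ⇒ W
n=4: can move to 2, which is L ⇒ W
n=5: the only move is to 4(W), a W ⇒ L
n=6: can move to 5, which is L ⇒ W
n=7: the only move is to 6(W), a W ⇒ L
n=8: can move to 7, which is L ⇒ W
n=9: moves to 6(W), 8(W); every one is W ⇒ L
n=10: can move to 5, which is L ⇒ W
n=11: the only move is to 10(W), a W ⇒ L
n=12: can move to 9, which is L ⇒ W
n=13: the only move is to 12(W), a W ⇒ L
n=14: can move to 7, which is L ⇒ W
From 14, the L positions reachable in one move are: 7, 13. Any move reaching one of these is winning.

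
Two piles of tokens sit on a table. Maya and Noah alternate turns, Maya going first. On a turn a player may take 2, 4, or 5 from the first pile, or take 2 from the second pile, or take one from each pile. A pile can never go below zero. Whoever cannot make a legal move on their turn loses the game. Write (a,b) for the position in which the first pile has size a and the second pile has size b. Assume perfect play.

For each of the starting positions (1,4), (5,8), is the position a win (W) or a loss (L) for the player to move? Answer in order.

(1,4): L, (5,8): W

Compute win/loss labels from the base case upward. A position with no move is L. Any other position is W if it can reach an L in one move, else L.
No move ever increases a pile, so every position that can arise here has a ≤ 5 and b ≤ 8; it is enough to label the cells with 0 ≤ a ≤ 5 and 0 ≤ b ≤ 8.
Every move lowers a or b (never raises either), so fill the grid row by row in increasing a, and left to right within a row: each cell's successors are then already labelled.
      b=0  b=1  b=2  b=3  b=4  b=5  b=6  b=7  b=8
a=0:    L    L    W    W    L    L    W    W    L
a=1:    L    W    W    L    L    W    W    L    L
a=2:    W    W    L    L    W    W    L    L    W
a=3:    W    L    L    W    W    L    L    W    W
a=4:    W    W    W    W    W    W    W    W    W
a=5:    W    W    W    W    W    W    W    W    W
Cells with no legal move (terminal, hence L): (0,0), (0,1), (1,0).
The remaining L cells, each justified by listing all of its moves:
(0,4): →(0,2)(W) only, which is W, so L
(0,5): →(0,3)(W) only, which is W, so L
(0,8): →(0,6)(W) only, which is W, so L
(1,3): →(1,1)(W), (0,2)(W) — all W, so L
(1,4): →(1,2)(W), (0,3)(W) — all W, so L
(1,7): →(1,5)(W), (0,6)(W) — all W, so L
(1,8): →(1,6)(W), (0,7)(W) — all W, so L
(2,2): →(0,2)(W), (2,0)(W), (1,1)(W) — all W, so L
(2,3): →(0,3)(W), (2,1)(W), (1,2)(W) — all W, so L
(2,6): →(0,6)(W), (2,4)(W), (1,5)(W) — all W, so L
(2,7): →(0,7)(W), (2,5)(W), (1,6)(W) — all W, so L
(3,1): →(1,1)(W), (2,0)(W) — all W, so L
(3,2): →(1,2)(W), (3,0)(W), (2,1)(W) — all W, so L
(3,5): →(1,5)(W), (3,3)(W), (2,4)(W) — all W, so L
(3,6): →(1,6)(W), (3,4)(W), (2,5)(W) — all W, so L
Every other cell has at least one move into one of the L cells above, so it is W.
(1,4): one of the L cells justified above, so L
(5,8): the move to (1,8) reaches an L cell, so W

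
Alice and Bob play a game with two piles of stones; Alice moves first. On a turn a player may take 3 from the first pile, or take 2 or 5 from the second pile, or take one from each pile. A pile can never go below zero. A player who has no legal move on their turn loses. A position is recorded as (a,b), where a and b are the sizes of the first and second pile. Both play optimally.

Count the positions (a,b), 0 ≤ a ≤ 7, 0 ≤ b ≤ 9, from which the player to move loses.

Compute win/loss labels from the base case upward. A position with no move is L. Any other position is W if it can reach an L in one move, else L.
Every move lowers a or b (never raises either), so fill the grid row by row in increasing a, and left to right within a row: each cell's successors are then already labelled.
      b=0  b=1  b=2  b=3  b=4  b=5  b=6  b=7  b=8  b=9
a=0:    L    L    W    W    L    W    W    L    L    W
a=1:    L    W    W    L    L    W    W    L    W    W
a=2:    L    W    W    L    W    W    L    L    W    W
a=3:    W    W    L    L    W    W    L    W    W    L
a=4:    W    L    L    W    W    L    W    W    L    L
a=5:    W    L    W    W    L    L    W    W    L    W
a=6:    L    L    W    W    L    W    W    L    L    W
a=7:    L    W    W    L    L    W    W    L    W    W
Cells with no legal move (terminal, hence L): (0,0), (0,1), (1,0), (2,0).
The remaining L cells, each justified by listing all of its moves:
(0,4): →(0,2)(W) only, which is W, so L
(0,7): →(0,5)(W), (0,2)(W) — all W, so L
(0,8): →(0,6)(W), (0,3)(W) — all W, so L
(1,3): →(1,1)(W), (0,2)(W) — all W, so L
(1,4): →(1,2)(W), (0,3)(W) — all W, so L
(1,7): →(1,5)(W), (1,2)(W), (0,6)(W) — all W, so L
(2,3): →(2,1)(W), (1,2)(W) — all W, so L
(2,6): →(2,4)(W), (2,1)(W), (1,5)(W) — all W, so L
(2,7): →(2,5)(W), (2,2)(W), (1,6)(W) — all W, so L
(3,2): →(0,2)(W), (3,0)(W), (2,1)(W) — all W, so L
(3,3): →(0,3)(W), (3,1)(W), (2,2)(W) — all W, so L
(3,6): →(0,6)(W), (3,4)(W), (3,1)(W), (2,5)(W) — all W, so L
(3,9): →(0,9)(W), (3,7)(W), (3,4)(W), (2,8)(W) — all W, so L
(4,1): →(1,1)(W), (3,0)(W) — all W, so L
(4,2): →(1,2)(W), (4,0)(W), (3,1)(W) — all W, so L
(4,5): →(1,5)(W), (4,3)(W), (4,0)(W), (3,4)(W) — all W, so L
(4,8): →(1,8)(W), (4,6)(W), (4,3)(W), (3,7)(W) — all W, so L
(4,9): →(1,9)(W), (4,7)(W), (4,4)(W), (3,8)(W) — all W, so L
(5,1): →(2,1)(W), (4,0)(W) — all W, so L
(5,4): →(2,4)(W), (5,2)(W), (4,3)(W) — all W, so L
(5,5): →(2,5)(W), (5,3)(W), (5,0)(W), (4,4)(W) — all W, so L
(5,8): →(2,8)(W), (5,6)(W), (5,3)(W), (4,7)(W) — all W, so L
(6,0): →(3,0)(W) only, which is W, so L
(6,1): →(3,1)(W), (5,0)(W) — all W, so L
(6,4): →(3,4)(W), (6,2)(W), (5,3)(W) — all W, so L
(6,7): →(3,7)(W), (6,5)(W), (6,2)(W), (5,6)(W) — all W, so L
(6,8): →(3,8)(W), (6,6)(W), (6,3)(W), (5,7)(W) — all W, so L
(7,0): →(4,0)(W) only, which is W, so L
(7,3): →(4,3)(W), (7,1)(W), (6,2)(W) — all W, so L
(7,4): →(4,4)(W), (7,2)(W), (6,3)(W) — all W, so L
(7,7): →(4,7)(W), (7,5)(W), (7,2)(W), (6,6)(W) — all W, so L
Every other cell has at least one move into one of the L cells above, so it is W.
L cells per row: a=0: 5, a=1: 4, a=2: 4, a=3: 4, a=4: 5, a=5: 4, a=6: 5, a=7: 4; total 35.

35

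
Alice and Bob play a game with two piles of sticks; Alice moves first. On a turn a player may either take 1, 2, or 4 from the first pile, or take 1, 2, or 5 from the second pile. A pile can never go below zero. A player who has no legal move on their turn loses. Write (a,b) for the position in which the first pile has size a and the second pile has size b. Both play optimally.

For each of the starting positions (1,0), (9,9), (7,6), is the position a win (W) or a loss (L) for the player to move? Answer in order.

Positions with no move are L. A position that does have a move is losing for the player to move precisely when every available move leads to a winning position for the opponent. Fill in the labels:
No move ever increases a pile, so every position that can arise here has a ≤ 9 and b ≤ 9; it is enough to label the cells with 0 ≤ a ≤ 9 and 0 ≤ b ≤ 9.
Every move lowers a or b (never raises either), so fill the grid row by row in increasing a, and left to right within a row: each cell's successors are then already labelled.
      b=0  b=1  b=2  b=3  b=4  b=5  b=6  b=7  b=8  b=9
a=0:    L    W    W    L    W    W    L    W    W    L
a=1:    W    L    W    W    L    W    W    L    W    W
a=2:    W    W    L    W    W    L    W    W    L    W
a=3:    L    W    W    L    W    W    L    W    W    L
a=4:    W    L    W    W    L    W    W    L    W    W
a=5:    W    W    L    W    W    L    W    W    L    W
a=6:    L    W    W    L    W    W    L    W    W    L
a=7:    W    L    W    W    L    W    W    L    W    W
a=8:    W    W    L    W    W    L    W    W    L    W
a=9:    L    W    W    L    W    W    L    W    W    L
Cells with no legal move (terminal, hence L): (0,0).
The remaining L cells, each justified by listing all of its moves:
(0,3): moves to (0,2)(W), (0,1)(W); every one is W ⇒ L
(0,6): moves to (0,5)(W), (0,4)(W), (0,1)(W); every one is W ⇒ L
(0,9): moves to (0,8)(W), (0,7)(W), (0,4)(W); every one is W ⇒ L
(1,1): moves to (0,1)(W), (1,0)(W); every one is W ⇒ L
(1,4): moves to (0,4)(W), (1,3)(W), (1,2)(W); every one is W ⇒ L
(1,7): moves to (0,7)(W), (1,6)(W), (1,5)(W), (1,2)(W); every one is W ⇒ L
(2,2): moves to (1,2)(W), (0,2)(W), (2,1)(W), (2,0)(W); every one is W ⇒ L
(2,5): moves to (1,5)(W), (0,5)(W), (2,4)(W), (2,3)(W), (2,0)(W); every one is W ⇒ L
(2,8): moves to (1,8)(W), (0,8)(W), (2,7)(W), (2,6)(W), (2,3)(W); every one is W ⇒ L
(3,0): moves to (2,0)(W), (1,0)(W); every one is W ⇒ L
(3,3): moves to (2,3)(W), (1,3)(W), (3,2)(W), (3,1)(W); every one is W ⇒ L
(3,6): moves to (2,6)(W), (1,6)(W), (3,5)(W), (3,4)(W), (3,1)(W); every one is W ⇒ L
(3,9): moves to (2,9)(W), (1,9)(W), (3,8)(W), (3,7)(W), (3,4)(W); every one is W ⇒ L
(4,1): moves to (3,1)(W), (2,1)(W), (0,1)(W), (4,0)(W); every one is W ⇒ L
(4,4): moves to (3,4)(W), (2,4)(W), (0,4)(W), (4,3)(W), (4,2)(W); every one is W ⇒ L
(4,7): moves to (3,7)(W), (2,7)(W), (0,7)(W), (4,6)(W), (4,5)(W), (4,2)(W); every one is W ⇒ L
(5,2): moves to (4,2)(W), (3,2)(W), (1,2)(W), (5,1)(W), (5,0)(W); every one is W ⇒ L
(5,5): moves to (4,5)(W), (3,5)(W), (1,5)(W), (5,4)(W), (5,3)(W), (5,0)(W); every one is W ⇒ L
(5,8): moves to (4,8)(W), (3,8)(W), (1,8)(W), (5,7)(W), (5,6)(W), (5,3)(W); every one is W ⇒ L
(6,0): moves to (5,0)(W), (4,0)(W), (2,0)(W); every one is W ⇒ L
(6,3): moves to (5,3)(W), (4,3)(W), (2,3)(W), (6,2)(W), (6,1)(W); every one is W ⇒ L
(6,6): moves to (5,6)(W), (4,6)(W), (2,6)(W), (6,5)(W), (6,4)(W), (6,1)(W); every one is W ⇒ L
(6,9): moves to (5,9)(W), (4,9)(W), (2,9)(W), (6,8)(W), (6,7)(W), (6,4)(W); every one is W ⇒ L
(7,1): moves to (6,1)(W), (5,1)(W), (3,1)(W), (7,0)(W); every one is W ⇒ L
(7,4): moves to (6,4)(W), (5,4)(W), (3,4)(W), (7,3)(W), (7,2)(W); every one is W ⇒ L
(7,7): moves to (6,7)(W), (5,7)(W), (3,7)(W), (7,6)(W), (7,5)(W), (7,2)(W); every one is W ⇒ L
(8,2): moves to (7,2)(W), (6,2)(W), (4,2)(W), (8,1)(W), (8,0)(W); every one is W ⇒ L
(8,5): moves to (7,5)(W), (6,5)(W), (4,5)(W), (8,4)(W), (8,3)(W), (8,0)(W); every one is W ⇒ L
(8,8): moves to (7,8)(W), (6,8)(W), (4,8)(W), (8,7)(W), (8,6)(W), (8,3)(W); every one is W ⇒ L
(9,0): moves to (8,0)(W), (7,0)(W), (5,0)(W); every one is W ⇒ L
(9,3): moves to (8,3)(W), (7,3)(W), (5,3)(W), (9,2)(W), (9,1)(W); every one is W ⇒ L
(9,6): moves to (8,6)(W), (7,6)(W), (5,6)(W), (9,5)(W), (9,4)(W), (9,1)(W); every one is W ⇒ L
(9,9): moves to (8,9)(W), (7,9)(W), (5,9)(W), (9,8)(W), (9,7)(W), (9,4)(W); every one is W ⇒ L
Every other cell has at least one move into one of the L cells above, so it is W.
(1,0): the move to (0,0) reaches an L cell, so W
(9,9): one of the L cells justified above, so L
(7,6): the move to (6,6) reaches an L cell, so W

(1,0): W, (9,9): L, (7,6): W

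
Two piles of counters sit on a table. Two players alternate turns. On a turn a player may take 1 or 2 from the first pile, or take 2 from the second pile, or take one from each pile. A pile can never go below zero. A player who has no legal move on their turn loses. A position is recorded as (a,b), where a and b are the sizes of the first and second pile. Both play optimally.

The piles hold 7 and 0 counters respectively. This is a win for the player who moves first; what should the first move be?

Move to (6,0).

Work bottom-up. With no move the player to move loses. Otherwise the position is W if at least one move leads to an L position for the opponent, and L if every move leads to a W.
No move ever increases a pile, so every position that can arise here has a ≤ 7 and b ≤ 0; it is enough to label the cells with 0 ≤ a ≤ 7 and 0 ≤ b ≤ 0.
Every move lowers a or b (never raises either), so fill the grid row by row in increasing a, and left to right within a row: each cell's successors are then already labelled.
      b=0
a=0:    L
a=1:    W
a=2:    W
a=3:    L
a=4:    W
a=5:    W
a=6:    L
a=7:    W
Cells with no legal move (terminal, hence L): (0,0).
The remaining L cells, each justified by listing all of its moves:
(3,0): moves to (2,0)(W), (1,0)(W); every one is W ⇒ L
(6,0): moves to (5,0)(W), (4,0)(W); every one is W ⇒ L
Every other cell has at least one move into one of the L cells above, so it is W.
From (7,0), the L positions reachable in one move are: (6,0).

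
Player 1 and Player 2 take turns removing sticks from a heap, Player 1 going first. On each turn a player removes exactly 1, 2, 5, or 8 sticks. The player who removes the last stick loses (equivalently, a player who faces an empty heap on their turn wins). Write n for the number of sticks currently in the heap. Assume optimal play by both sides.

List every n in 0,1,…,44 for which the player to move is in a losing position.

1, 4, 7, 10, 13, 16, 19, 22, 25, 28, 31, 34, 37, 40, 43

Compute win/loss labels from the base case upward. A position with no move is W. Any other position is W if it can reach an L in one move, else L.
n=0: no move; the opponent has just taken the last stick and therefore loses → W
n=1: →0(W) only, which is W, so L
n=2: →1(L), so W
n=3: →1(L), so W
n=4: →3(W), 2(W) — all W, so L
n=5: →4(L), so W
n=6: →4(L), so W
n=7: →6(W), 5(W), 2(W) — all W, so L
n=8: →7(L), so W
n=9: →7(L), so W
n=10: →9(W), 8(W), 5(W), 2(W) — all W, so L
n=11: →10(L), so W
n=12: →10(L), so W
n=13: →12(W), 11(W), 8(W), 5(W) — all W, so L
n=14: →13(L), so W
n=15: →13(L), so W
n=16: →15(W), 14(W), 11(W), 8(W) — all W, so L
n=17: →16(L), so W
n=18: →16(L), so W
n=19: →18(W), 17(W), 14(W), 11(W) — all W, so L
n=20: →19(L), so W
n=21: →19(L), so W
n=22: →21(W), 20(W), 17(W), 14(W) — all W, so L
n=23: →22(L), so W
n=24: →22(L), so W
n=25: →24(W), 23(W), 20(W), 17(W) — all W, so L
n=26: →25(L), so W
n=27: →25(L), so W
n=28: →27(W), 26(W), 23(W), 20(W) — all W, so L
n=29: →28(L), so W
n=30: →28(L), so W
n=31: →30(W), 29(W), 26(W), 23(W) — all W, so L
n=32: →31(L), so W
n=33: →31(L), so W
n=34: →33(W), 32(W), 29(W), 26(W) — all W, so L
n=35: →34(L), so W
n=36: →34(L), so W
n=37: →36(W), 35(W), 32(W), 29(W) — all W, so L
n=38: →37(L), so W
n=39: →37(L), so W
n=40: →39(W), 38(W), 35(W), 32(W) — all W, so L
n=41: →40(L), so W
n=42: →40(L), so W
n=43: →42(W), 41(W), 38(W), 35(W) — all W, so L
n=44: →43(L), so W
Reading off the rows marked L gives the requested list; there are 15 such values of n.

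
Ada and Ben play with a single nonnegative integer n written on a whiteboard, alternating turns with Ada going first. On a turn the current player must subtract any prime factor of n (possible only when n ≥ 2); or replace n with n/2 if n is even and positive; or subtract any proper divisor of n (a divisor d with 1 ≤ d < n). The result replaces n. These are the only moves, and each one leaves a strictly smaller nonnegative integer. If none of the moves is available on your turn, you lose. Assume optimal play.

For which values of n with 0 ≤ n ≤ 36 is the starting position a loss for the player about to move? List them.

Positions with no move are L. A position that does have a move is losing for the player to move precisely when every available move leads to a winning position for the opponent. Fill in the labels:
n=0: no move → L
n=1: no move → L
n=2: reaches L-position 0 → W
n=3: reaches L-position 0 → W
n=4: only reaches 2(W), 3(W), all W → L
n=5: reaches L-position 0 → W
n=6: reaches L-position 4 → W
n=7: reaches L-position 0 → W
n=8: reaches L-position 4 → W
n=9: only reaches 6(W), 8(W), all W → L
n=10: reaches L-position 9 → W
n=11: reaches L-position 0 → W
n=12: reaches L-position 9 → W
n=13: reaches L-position 0 → W
n=14: only reaches 7(W), 12(W), 13(W), all W → L
n=15: reaches L-position 14 → W
n=16: reaches L-position 14 → W
n=17: reaches L-position 0 → W
n=18: reaches L-position 9 → W
n=19: reaches L-position 0 → W
n=20: only reaches 10(W), 15(W), 16(W), 18(W), 19(W), all W → L
n=21: reaches L-position 14 → W
n=22: reaches L-position 20 → W
n=23: reaches L-position 0 → W
n=24: reaches L-position 20 → W
n=25: reaches L-position 20 → W
n=26: only reaches 13(W), 24(W), 25(W), all W → L
n=27: reaches L-position 26 → W
n=28: reaches L-position 14 → W
n=29: reaches L-position 0 → W
n=30: reaches L-position 20 → W
n=31: reaches L-position 0 → W
n=32: only reaches 16(W), 24(W), 28(W), 30(W), 31(W), all W → L
n=33: reaches L-position 32 → W
n=34: reaches L-position 32 → W
n=35: only reaches 28(W), 30(W), 34(W), all W → L
n=36: reaches L-position 32 → W
The losing starting values of n are exactly the entries labelled L in this table (9 of them).

0, 1, 4, 9, 14, 20, 26, 32, 35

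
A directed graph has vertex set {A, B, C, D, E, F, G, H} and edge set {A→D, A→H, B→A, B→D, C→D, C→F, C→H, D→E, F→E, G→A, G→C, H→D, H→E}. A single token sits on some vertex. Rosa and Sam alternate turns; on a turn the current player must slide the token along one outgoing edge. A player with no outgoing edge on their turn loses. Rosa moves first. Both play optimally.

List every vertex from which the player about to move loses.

A, C, E

Positions with no move are L. A position that does have a move is losing for the player to move precisely when every available move leads to a winning position for the opponent. Fill in the labels:
Every edge goes from a vertex to one that appears earlier in the order E, F, D, H, C, A, G, B, so processing vertices in that order labels each vertex after all of its successors.
E: no outgoing edge → L
F: reaches L-position E → W
D: reaches L-position E → W
H: reaches L-position E → W
C: only reaches H(W), D(W), F(W), all W → L
A: only reaches H(W), D(W), all W → L
G: reaches L-position A → W
B: reaches L-position A → W
Reading off the rows marked L gives the requested list; there are 3 such vertices.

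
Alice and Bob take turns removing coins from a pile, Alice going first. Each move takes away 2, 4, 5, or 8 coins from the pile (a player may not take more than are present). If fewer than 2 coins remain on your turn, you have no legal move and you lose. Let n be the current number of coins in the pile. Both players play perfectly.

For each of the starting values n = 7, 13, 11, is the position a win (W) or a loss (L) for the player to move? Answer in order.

Build the W/L table. Terminal = L. A non-terminal position is W if it has a move to some L; otherwise it is L.
n=0: no move → L
n=1: no move → L
n=2: →0(L), so W
n=3: →1(L), so W
n=4: →0(L), so W
n=5: →1(L), so W
n=6: →1(L), so W
n=7: →5(W), 3(W), 2(W) — all W, so L
n=8: →0(L), so W
n=9: →7(L), so W
n=10: →8(W), 6(W), 5(W), 2(W) — all W, so L
n=11: →7(L), so W
n=12: →10(L), so W
n=13: →11(W), 9(W), 8(W), 5(W) — all W, so L

7: L, 13: L, 11: W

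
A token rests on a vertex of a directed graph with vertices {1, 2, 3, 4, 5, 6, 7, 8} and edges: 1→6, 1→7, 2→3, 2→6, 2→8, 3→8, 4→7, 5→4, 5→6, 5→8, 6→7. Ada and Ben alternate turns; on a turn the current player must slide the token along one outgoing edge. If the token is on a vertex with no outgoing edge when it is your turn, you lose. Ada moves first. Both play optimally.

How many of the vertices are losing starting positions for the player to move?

2

Use the standard recursion: the mover loses at a terminal position; elsewhere, the mover wins exactly when some move hands the opponent an L position.
Every edge goes from a vertex to one that appears earlier in the order 7, 8, 6, 3, 4, 5, 1, 2, so processing vertices in that order labels each vertex after all of its successors.
7: no outgoing edge → L
8: no outgoing edge → L
6: can move to 7, which is L ⇒ W
3: can move to 8, which is L ⇒ W
4: can move to 7, which is L ⇒ W
5: can move to 8, which is L ⇒ W
1: can move to 7, which is L ⇒ W
2: can move to 8, which is L ⇒ W
The L vertices are 7, 8; that is 2 in all.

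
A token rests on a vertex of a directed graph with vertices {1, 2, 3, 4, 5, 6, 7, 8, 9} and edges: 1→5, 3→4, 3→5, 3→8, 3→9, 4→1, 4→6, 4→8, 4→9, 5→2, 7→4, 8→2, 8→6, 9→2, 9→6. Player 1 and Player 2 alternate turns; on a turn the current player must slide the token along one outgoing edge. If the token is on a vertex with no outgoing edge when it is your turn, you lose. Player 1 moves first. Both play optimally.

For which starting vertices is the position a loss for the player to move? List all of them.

Classify positions by backward induction: terminal positions (no move available) are L. From any other position, the mover wins iff some move reaches an L.
Every edge goes from a vertex to one that appears earlier in the order 2, 6, 8, 5, 1, 9, 4, 7, 3, so processing vertices in that order labels each vertex after all of its successors.
2: no outgoing edge → L
6: no outgoing edge → L
8: W (go to 6, an L position)
5: W (go to 2, an L position)
1: L (sole option 5(W) is W)
9: W (go to 6, an L position)
4: W (go to 1, an L position)
7: L (sole option 4(W) is W)
3: L (options 4(W), 9(W), 5(W), 8(W) are all W)
The losing starting vertices are exactly the entries labelled L in this table (5 of them).

1, 2, 3, 6, 7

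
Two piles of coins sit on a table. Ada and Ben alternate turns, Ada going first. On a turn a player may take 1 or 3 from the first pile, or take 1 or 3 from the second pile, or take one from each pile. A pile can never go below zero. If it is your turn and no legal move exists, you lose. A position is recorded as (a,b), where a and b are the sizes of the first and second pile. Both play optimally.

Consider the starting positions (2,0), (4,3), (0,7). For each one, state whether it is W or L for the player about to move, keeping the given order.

(2,0): L, (4,3): W, (0,7): W

Use the standard recursion: the mover loses at a terminal position; elsewhere, the mover wins exactly when some move hands the opponent an L position.
No move ever increases a pile, so every position that can arise here has a ≤ 4 and b ≤ 7; it is enough to label the cells with 0 ≤ a ≤ 4 and 0 ≤ b ≤ 7.
Every move lowers a or b (never raises either), so fill the grid row by row in increasing a, and left to right within a row: each cell's successors are then already labelled.
      b=0  b=1  b=2  b=3  b=4  b=5  b=6  b=7
a=0:    L    W    L    W    L    W    L    W
a=1:    W    W    W    W    W    W    W    W
a=2:    L    W    L    W    L    W    L    W
a=3:    W    W    W    W    W    W    W    W
a=4:    L    W    L    W    L    W    L    W
Cells with no legal move (terminal, hence L): (0,0).
The remaining L cells, each justified by listing all of its moves:
(0,2): the only move is to (0,1)(W), a W ⇒ L
(0,4): moves to (0,3)(W), (0,1)(W); every one is W ⇒ L
(0,6): moves to (0,5)(W), (0,3)(W); every one is W ⇒ L
(2,0): the only move is to (1,0)(W), a W ⇒ L
(2,2): moves to (1,2)(W), (2,1)(W), (1,1)(W); every one is W ⇒ L
(2,4): moves to (1,4)(W), (2,3)(W), (2,1)(W), (1,3)(W); every one is W ⇒ L
(2,6): moves to (1,6)(W), (2,5)(W), (2,3)(W), (1,5)(W); every one is W ⇒ L
(4,0): moves to (3,0)(W), (1,0)(W); every one is W ⇒ L
(4,2): moves to (3,2)(W), (1,2)(W), (4,1)(W), (3,1)(W); every one is W ⇒ L
(4,4): moves to (3,4)(W), (1,4)(W), (4,3)(W), (4,1)(W), (3,3)(W); every one is W ⇒ L
(4,6): moves to (3,6)(W), (1,6)(W), (4,5)(W), (4,3)(W), (3,5)(W); every one is W ⇒ L
Every other cell has at least one move into one of the L cells above, so it is W.
(2,0): one of the L cells justified above, so L
(4,3): the move to (4,2) reaches an L cell, so W
(0,7): the move to (0,6) reaches an L cell, so W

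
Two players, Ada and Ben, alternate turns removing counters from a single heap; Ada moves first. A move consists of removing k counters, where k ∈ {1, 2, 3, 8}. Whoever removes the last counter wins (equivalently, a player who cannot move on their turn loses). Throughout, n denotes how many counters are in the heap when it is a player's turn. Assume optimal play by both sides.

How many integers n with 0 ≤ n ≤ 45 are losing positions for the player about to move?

Build the W/L table. Terminal = L. A non-terminal position is W if it has a move to some L; otherwise it is L.
n=0: no move → L
n=1: →0(L), so W
n=2: →0(L), so W
n=3: →0(L), so W
n=4: →3(W), 2(W), 1(W) — all W, so L
n=5: →4(L), so W
n=6: →4(L), so W
n=7: →4(L), so W
n=8: →0(L), so W
n=9: →8(W), 7(W), 6(W), 1(W) — all W, so L
n=10: →9(L), so W
n=11: →9(L), so W
n=12: →9(L), so W
n=13: →12(W), 11(W), 10(W), 5(W) — all W, so L
n=14: →13(L), so W
n=15: →13(L), so W
n=16: →13(L), so W
n=17: →9(L), so W
n=18: →17(W), 16(W), 15(W), 10(W) — all W, so L
n=19: →18(L), so W
n=20: →18(L), so W
n=21: →18(L), so W
n=22: →21(W), 20(W), 19(W), 14(W) — all W, so L
n=23: →22(L), so W
n=24: →22(L), so W
n=25: →22(L), so W
n=26: →18(L), so W
n=27: →26(W), 25(W), 24(W), 19(W) — all W, so L
n=28: →27(L), so W
n=29: →27(L), so W
n=30: →27(L), so W
n=31: →30(W), 29(W), 28(W), 23(W) — all W, so L
n=32: →31(L), so W
n=33: →31(L), so W
n=34: →31(L), so W
n=35: →27(L), so W
n=36: →35(W), 34(W), 33(W), 28(W) — all W, so L
n=37: →36(L), so W
n=38: →36(L), so W
n=39: →36(L), so W
n=40: →39(W), 38(W), 37(W), 32(W) — all W, so L
n=41: →40(L), so W
n=42: →40(L), so W
n=43: →40(L), so W
n=44: →36(L), so W
n=45: →44(W), 43(W), 42(W), 37(W) — all W, so L
L entries with 0 ≤ n ≤ 45: n = 0, 4, 9, 13, 18, 22, 27, 31, 36, 40, 45; that makes 11.

11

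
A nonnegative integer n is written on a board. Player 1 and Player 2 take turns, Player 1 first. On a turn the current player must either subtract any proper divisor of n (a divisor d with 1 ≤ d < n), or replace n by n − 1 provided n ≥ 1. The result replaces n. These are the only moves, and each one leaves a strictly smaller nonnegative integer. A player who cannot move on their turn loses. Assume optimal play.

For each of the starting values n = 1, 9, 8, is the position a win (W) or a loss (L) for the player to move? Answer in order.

Compute win/loss labels from the base case upward. A position with no move is L. Any other position is W if it can reach an L in one move, else L.
n=0: no move → L
n=1: reaches L-position 0 → W
n=2: only reaches 1(W), which is W → L
n=3: reaches L-position 2 → W
n=4: reaches L-position 2 → W
n=5: only reaches 4(W), which is W → L
n=6: reaches L-position 5 → W
n=7: only reaches 6(W), which is W → L
n=8: reaches L-position 7 → W
n=9: only reaches 6(W), 8(W), all W → L

1: W, 9: L, 8: W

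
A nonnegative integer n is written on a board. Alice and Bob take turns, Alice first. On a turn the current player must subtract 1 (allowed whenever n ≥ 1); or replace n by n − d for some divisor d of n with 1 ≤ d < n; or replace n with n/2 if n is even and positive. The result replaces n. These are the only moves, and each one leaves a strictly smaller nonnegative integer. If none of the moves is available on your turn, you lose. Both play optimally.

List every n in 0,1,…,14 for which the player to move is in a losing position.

0, 2, 5, 7, 9, 11, 13

Label each position W (a win for the player to move) or L (a loss). A position with no legal move is L; any other position is W exactly when some move reaches an L, and L when every move reaches a W.
n=0: no move → L
n=1: →0(L), so W
n=2: →1(W) only, which is W, so L
n=3: →2(L), so W
n=4: →2(L), so W
n=5: →4(W) only, which is W, so L
n=6: →5(L), so W
n=7: →6(W) only, which is W, so L
n=8: →7(L), so W
n=9: →6(W), 8(W) — all W, so L
n=10: →5(L), so W
n=11: →10(W) only, which is W, so L
n=12: →9(L), so W
n=13: →12(W) only, which is W, so L
n=14: →7(L), so W
Reading off the rows marked L gives the requested list; there are 7 such values of n.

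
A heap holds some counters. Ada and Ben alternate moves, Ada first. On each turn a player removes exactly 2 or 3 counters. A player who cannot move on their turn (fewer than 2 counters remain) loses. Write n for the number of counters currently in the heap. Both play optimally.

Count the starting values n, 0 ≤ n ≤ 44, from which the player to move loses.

18

Work bottom-up. With no move the player to move loses. Otherwise the position is W if at least one move leads to an L position for the opponent, and L if every move leads to a W.
n=0: no move → L
n=1: no move → L
n=2: W (go to 0, an L position)
n=3: W (go to 1, an L position)
n=4: W (go to 1, an L position)
n=5: L (options 3(W), 2(W) are all W)
n=6: L (options 4(W), 3(W) are all W)
n=7: W (go to 5, an L position)
n=8: W (go to 6, an L position)
n=9: W (go to 6, an L position)
n=10: L (options 8(W), 7(W) are all W)
n=11: L (options 9(W), 8(W) are all W)
n=12: W (go to 10, an L position)
n=13: W (go to 11, an L position)
n=14: W (go to 11, an L position)
n=15: L (options 13(W), 12(W) are all W)
n=16: L (options 14(W), 13(W) are all W)
n=17: W (go to 15, an L position)
n=18: W (go to 16, an L position)
n=19: W (go to 16, an L position)
n=20: L (options 18(W), 17(W) are all W)
n=21: L (options 19(W), 18(W) are all W)
n=22: W (go to 20, an L position)
n=23: W (go to 21, an L position)
n=24: W (go to 21, an L position)
n=25: L (options 23(W), 22(W) are all W)
n=26: L (options 24(W), 23(W) are all W)
n=27: W (go to 25, an L position)
n=28: W (go to 26, an L position)
n=29: W (go to 26, an L position)
n=30: L (options 28(W), 27(W) are all W)
n=31: L (options 29(W), 28(W) are all W)
n=32: W (go to 30, an L position)
n=33: W (go to 31, an L position)
n=34: W (go to 31, an L position)
n=35: L (options 33(W), 32(W) are all W)
n=36: L (options 34(W), 33(W) are all W)
n=37: W (go to 35, an L position)
n=38: W (go to 36, an L position)
n=39: W (go to 36, an L position)
n=40: L (options 38(W), 37(W) are all W)
n=41: L (options 39(W), 38(W) are all W)
n=42: W (go to 40, an L position)
n=43: W (go to 41, an L position)
n=44: W (go to 41, an L position)
L entries with 0 ≤ n ≤ 44: n = 0, 1, 5, 6, 10, 11, 15, 16, 20, 21, 25, 26, 30, 31, 35, 36, 40, 41; that makes 18.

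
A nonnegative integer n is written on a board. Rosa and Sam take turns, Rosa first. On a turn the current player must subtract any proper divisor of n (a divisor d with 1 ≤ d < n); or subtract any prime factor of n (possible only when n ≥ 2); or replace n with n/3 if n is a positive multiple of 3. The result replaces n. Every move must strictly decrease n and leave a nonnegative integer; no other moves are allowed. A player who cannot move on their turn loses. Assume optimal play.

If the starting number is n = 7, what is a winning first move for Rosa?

Move to 0.

Build the W/L table. Terminal = L. A non-terminal position is W if it has a move to some L; otherwise it is L.
n=0: no move → L
n=1: no move → L
n=2: reaches L-position 0 → W
n=3: reaches L-position 0 → W
n=4: only reaches 2(W), 3(W), all W → L
n=5: reaches L-position 0 → W
n=6: reaches L-position 4 → W
n=7: reaches L-position 0 → W
From 7, the L positions reachable in one move are: 0.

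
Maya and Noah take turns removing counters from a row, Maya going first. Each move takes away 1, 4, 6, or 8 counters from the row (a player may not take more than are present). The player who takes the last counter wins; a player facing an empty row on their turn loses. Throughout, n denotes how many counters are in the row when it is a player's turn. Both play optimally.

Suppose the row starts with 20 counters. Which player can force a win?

Build the W/L table. Terminal = L. A non-terminal position is W if it has a move to some L; otherwise it is L.
n=0: no move → L
n=1: →0(L), so W
n=2: →1(W) only, which is W, so L
n=3: →2(L), so W
n=4: →0(L), so W
n=5: →4(W), 1(W) — all W, so L
n=6: →5(L), so W
n=7: →6(W), 3(W), 1(W) — all W, so L
n=8: →7(L), so W
n=9: →5(L), so W
n=10: →2(L), so W
n=11: →7(L), so W
n=12: →11(W), 8(W), 6(W), 4(W) — all W, so L
n=13: →12(L), so W
n=14: →13(W), 10(W), 8(W), 6(W) — all W, so L
n=15: →14(L), so W
n=16: →12(L), so W
n=17: →16(W), 13(W), 11(W), 9(W) — all W, so L
n=18: →17(L), so W
n=19: →18(W), 15(W), 13(W), 11(W) — all W, so L
n=20: →19(L), so W
The starting position 20 is W: Maya should remove 1, leaving 19, handing over an L position.

Maya wins.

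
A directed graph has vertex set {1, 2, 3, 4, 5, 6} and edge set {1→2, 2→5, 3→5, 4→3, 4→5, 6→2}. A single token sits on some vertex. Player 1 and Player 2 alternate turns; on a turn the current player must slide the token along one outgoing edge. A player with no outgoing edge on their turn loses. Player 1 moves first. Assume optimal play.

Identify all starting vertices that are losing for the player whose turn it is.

1, 5, 6

Build the W/L table. Terminal = L. A non-terminal position is W if it has a move to some L; otherwise it is L.
Every edge goes from a vertex to one that appears earlier in the order 5, 2, 3, 1, 4, 6, so processing vertices in that order labels each vertex after all of its successors.
5: no outgoing edge → L
2: W (go to 5, an L position)
3: W (go to 5, an L position)
1: L (sole option 2(W) is W)
4: W (go to 5, an L position)
6: L (sole option 2(W) is W)
The losing starting vertices are exactly the entries labelled L in this table (3 of them).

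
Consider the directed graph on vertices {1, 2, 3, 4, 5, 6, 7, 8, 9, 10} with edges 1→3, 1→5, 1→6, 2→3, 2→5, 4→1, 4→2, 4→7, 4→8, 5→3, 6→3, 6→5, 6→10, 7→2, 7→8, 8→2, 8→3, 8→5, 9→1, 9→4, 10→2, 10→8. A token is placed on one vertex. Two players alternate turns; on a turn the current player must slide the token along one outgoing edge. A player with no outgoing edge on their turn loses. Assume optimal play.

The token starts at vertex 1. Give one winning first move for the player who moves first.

Label each position W (a win for the player to move) or L (a loss). A position with no legal move is L; any other position is W exactly when some move reaches an L, and L when every move reaches a W.
Every edge goes from a vertex to one that appears earlier in the order 3, 5, 2, 8, 7, 10, 6, 1, 4, 9, so processing vertices in that order labels each vertex after all of its successors.
3: no outgoing edge → L
5: can move to 3, which is L ⇒ W
2: can move to 3, which is L ⇒ W
8: can move to 3, which is L ⇒ W
7: moves to 8(W), 2(W); every one is W ⇒ L
10: moves to 8(W), 2(W); every one is W ⇒ L
6: can move to 10, which is L ⇒ W
1: can move to 3, which is L ⇒ W
4: can move to 7, which is L ⇒ W
9: moves to 4(W), 1(W); every one is W ⇒ L
From 1, the L positions reachable in one move are: 3.

Move to 3.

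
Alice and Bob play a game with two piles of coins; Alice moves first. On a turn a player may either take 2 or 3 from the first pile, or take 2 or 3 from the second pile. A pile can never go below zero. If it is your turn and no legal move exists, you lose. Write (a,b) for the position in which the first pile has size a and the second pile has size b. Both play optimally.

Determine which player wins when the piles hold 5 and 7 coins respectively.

Work bottom-up. With no move the player to move loses. Otherwise the position is W if at least one move leads to an L position for the opponent, and L if every move leads to a W.
No move ever increases a pile, so every position that can arise here has a ≤ 5 and b ≤ 7; it is enough to label the cells with 0 ≤ a ≤ 5 and 0 ≤ b ≤ 7.
Every move lowers a or b (never raises either), so fill the grid row by row in increasing a, and left to right within a row: each cell's successors are then already labelled.
      b=0  b=1  b=2  b=3  b=4  b=5  b=6  b=7
a=0:    L    L    W    W    W    L    L    W
a=1:    L    L    W    W    W    L    L    W
a=2:    W    W    L    L    W    W    W    L
a=3:    W    W    L    L    W    W    W    L
a=4:    W    W    W    W    L    W    W    W
a=5:    L    L    W    W    W    L    L    W
Cells with no legal move (terminal, hence L): (0,0), (0,1), (1,0), (1,1).
The remaining L cells, each justified by listing all of its moves:
(0,5): moves to (0,3)(W), (0,2)(W); every one is W ⇒ L
(0,6): moves to (0,4)(W), (0,3)(W); every one is W ⇒ L
(1,5): moves to (1,3)(W), (1,2)(W); every one is W ⇒ L
(1,6): moves to (1,4)(W), (1,3)(W); every one is W ⇒ L
(2,2): moves to (0,2)(W), (2,0)(W); every one is W ⇒ L
(2,3): moves to (0,3)(W), (2,1)(W), (2,0)(W); every one is W ⇒ L
(2,7): moves to (0,7)(W), (2,5)(W), (2,4)(W); every one is W ⇒ L
(3,2): moves to (1,2)(W), (0,2)(W), (3,0)(W); every one is W ⇒ L
(3,3): moves to (1,3)(W), (0,3)(W), (3,1)(W), (3,0)(W); every one is W ⇒ L
(3,7): moves to (1,7)(W), (0,7)(W), (3,5)(W), (3,4)(W); every one is W ⇒ L
(4,4): moves to (2,4)(W), (1,4)(W), (4,2)(W), (4,1)(W); every one is W ⇒ L
(5,0): moves to (3,0)(W), (2,0)(W); every one is W ⇒ L
(5,1): moves to (3,1)(W), (2,1)(W); every one is W ⇒ L
(5,5): moves to (3,5)(W), (2,5)(W), (5,3)(W), (5,2)(W); every one is W ⇒ L
(5,6): moves to (3,6)(W), (2,6)(W), (5,4)(W), (5,3)(W); every one is W ⇒ L
Every other cell has at least one move into one of the L cells above, so it is W.
The starting position (5,7) is W: Alice should move to (3,7), handing over an L position.

Alice wins.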